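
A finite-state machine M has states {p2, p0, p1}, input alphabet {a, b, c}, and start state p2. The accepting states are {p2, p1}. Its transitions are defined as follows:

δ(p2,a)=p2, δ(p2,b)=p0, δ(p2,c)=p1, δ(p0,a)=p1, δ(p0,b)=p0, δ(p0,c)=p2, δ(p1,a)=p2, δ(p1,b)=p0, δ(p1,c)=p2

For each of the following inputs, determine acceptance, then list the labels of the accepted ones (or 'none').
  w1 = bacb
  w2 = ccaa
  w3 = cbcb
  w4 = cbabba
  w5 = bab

w2, w4

w1: p2 → p0 → p1 → p2 → p0  → end p0, rejected
w2: p2 → p1 → p2 → p2 → p2  → end p2, accepted
w3: p2 → p1 → p0 → p2 → p0  → end p0, rejected
w4: p2 → p1 → p0 → p1 → p0 → p0 → p1  → end p1, accepted
w5: p2 → p0 → p1 → p0  → end p0, rejected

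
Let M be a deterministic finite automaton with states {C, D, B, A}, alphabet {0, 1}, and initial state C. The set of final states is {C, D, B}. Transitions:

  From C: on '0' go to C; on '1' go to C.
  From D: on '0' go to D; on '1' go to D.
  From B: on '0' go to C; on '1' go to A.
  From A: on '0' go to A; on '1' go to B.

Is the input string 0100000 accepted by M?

Yes

C → C → C → C → C → C → C → C
End state C is accepting.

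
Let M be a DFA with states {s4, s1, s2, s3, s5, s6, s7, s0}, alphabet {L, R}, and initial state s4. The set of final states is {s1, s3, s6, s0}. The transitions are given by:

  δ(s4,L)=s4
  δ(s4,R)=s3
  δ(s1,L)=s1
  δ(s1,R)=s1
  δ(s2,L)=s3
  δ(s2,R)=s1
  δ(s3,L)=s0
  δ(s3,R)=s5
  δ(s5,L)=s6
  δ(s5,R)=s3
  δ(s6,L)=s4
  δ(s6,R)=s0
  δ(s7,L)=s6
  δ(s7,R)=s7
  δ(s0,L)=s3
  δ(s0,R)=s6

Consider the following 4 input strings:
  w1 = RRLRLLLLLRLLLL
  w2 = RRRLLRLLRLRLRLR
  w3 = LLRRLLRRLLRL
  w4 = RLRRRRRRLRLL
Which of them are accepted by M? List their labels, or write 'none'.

w2, w3

w1: Trace: s4 -R-> s3 -R-> s5 -L-> s6 -R-> s0 -L-> s3 -L-> s0 -L-> s3 -L-> s0 -L-> s3 -R-> s5 -L-> s6 -L-> s4 -L-> s4 -L-> s4  → end s4, rejected
w2: Trace: s4 -R-> s3 -R-> s5 -R-> s3 -L-> s0 -L-> s3 -R-> s5 -L-> s6 -L-> s4 -R-> s3 -L-> s0 -R-> s6 -L-> s4 -R-> s3 -L-> s0 -R-> s6  → end s6, accepted
w3: Trace: s4 -L-> s4 -L-> s4 -R-> s3 -R-> s5 -L-> s6 -L-> s4 -R-> s3 -R-> s5 -L-> s6 -L-> s4 -R-> s3 -L-> s0  → end s0, accepted
w4: Trace: s4 -R-> s3 -L-> s0 -R-> s6 -R-> s0 -R-> s6 -R-> s0 -R-> s6 -R-> s0 -L-> s3 -R-> s5 -L-> s6 -L-> s4  → end s4, rejected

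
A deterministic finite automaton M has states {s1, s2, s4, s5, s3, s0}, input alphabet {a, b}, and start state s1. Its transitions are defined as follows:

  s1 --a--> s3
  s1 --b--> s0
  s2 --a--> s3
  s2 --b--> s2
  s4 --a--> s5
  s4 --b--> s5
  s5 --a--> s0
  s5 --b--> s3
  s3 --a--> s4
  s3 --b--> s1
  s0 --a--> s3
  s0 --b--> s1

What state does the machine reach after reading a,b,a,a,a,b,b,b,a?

s1 → s3 → s1 → s3 → s4 → s5 → s3 → s1 → s0 → s3

s3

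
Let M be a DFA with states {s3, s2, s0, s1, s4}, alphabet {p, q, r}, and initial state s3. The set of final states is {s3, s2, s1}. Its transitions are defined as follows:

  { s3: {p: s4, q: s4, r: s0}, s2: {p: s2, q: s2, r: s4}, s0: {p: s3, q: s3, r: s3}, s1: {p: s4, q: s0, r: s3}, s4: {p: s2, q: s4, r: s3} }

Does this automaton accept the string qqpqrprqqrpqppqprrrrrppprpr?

start at s3
read 'q': s3 → s4
read 'q': s4 → s4
read 'p': s4 → s2
read 'q': s2 → s2
read 'r': s2 → s4
read 'p': s4 → s2
read 'r': s2 → s4
read 'q': s4 → s4
read 'q': s4 → s4
read 'r': s4 → s3
read 'p': s3 → s4
read 'q': s4 → s4
read 'p': s4 → s2
read 'p': s2 → s2
read 'q': s2 → s2
read 'p': s2 → s2
read 'r': s2 → s4
read 'r': s4 → s3
read 'r': s3 → s0
read 'r': s0 → s3
read 'r': s3 → s0
read 'p': s0 → s3
read 'p': s3 → s4
read 'p': s4 → s2
read 'r': s2 → s4
read 'p': s4 → s2
read 'r': s2 → s4
End state s4 is not accepting.

No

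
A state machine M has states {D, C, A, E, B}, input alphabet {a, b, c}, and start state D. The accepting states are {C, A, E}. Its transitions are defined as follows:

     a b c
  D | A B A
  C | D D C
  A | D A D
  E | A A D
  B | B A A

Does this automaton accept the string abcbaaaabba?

No

start at D
read 'a': D → A
read 'b': A → A
read 'c': A → D
read 'b': D → B
read 'a': B → B
read 'a': B → B
read 'a': B → B
read 'a': B → B
read 'b': B → A
read 'b': A → A
read 'a': A → D
End state D is not accepting.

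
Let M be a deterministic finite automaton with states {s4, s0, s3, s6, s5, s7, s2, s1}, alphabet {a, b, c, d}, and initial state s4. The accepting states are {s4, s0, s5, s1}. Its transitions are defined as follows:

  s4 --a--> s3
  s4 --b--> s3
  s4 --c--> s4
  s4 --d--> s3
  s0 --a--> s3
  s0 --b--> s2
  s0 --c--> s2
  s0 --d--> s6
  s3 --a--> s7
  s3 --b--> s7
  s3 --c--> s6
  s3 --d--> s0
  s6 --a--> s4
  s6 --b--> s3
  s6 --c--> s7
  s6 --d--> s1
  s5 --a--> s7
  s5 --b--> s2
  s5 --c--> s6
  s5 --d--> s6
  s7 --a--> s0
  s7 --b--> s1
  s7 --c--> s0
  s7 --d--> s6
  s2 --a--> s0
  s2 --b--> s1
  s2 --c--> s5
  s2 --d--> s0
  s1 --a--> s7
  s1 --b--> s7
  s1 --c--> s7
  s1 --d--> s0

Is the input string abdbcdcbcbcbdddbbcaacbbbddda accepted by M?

No

Trace: s4 -a-> s3 -b-> s7 -d-> s6 -b-> s3 -c-> s6 -d-> s1 -c-> s7 -b-> s1 -c-> s7 -b-> s1 -c-> s7 -b-> s1 -d-> s0 -d-> s6 -d-> s1 -b-> s7 -b-> s1 -c-> s7 -a-> s0 -a-> s3 -c-> s6 -b-> s3 -b-> s7 -b-> s1 -d-> s0 -d-> s6 -d-> s1 -a-> s7
End state s7 is not accepting.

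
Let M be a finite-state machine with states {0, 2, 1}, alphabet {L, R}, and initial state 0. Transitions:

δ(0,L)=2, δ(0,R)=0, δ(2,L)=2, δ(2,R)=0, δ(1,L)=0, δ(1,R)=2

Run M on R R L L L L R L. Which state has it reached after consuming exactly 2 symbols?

0 → 0 → 0
After 2 symbols: 0.

0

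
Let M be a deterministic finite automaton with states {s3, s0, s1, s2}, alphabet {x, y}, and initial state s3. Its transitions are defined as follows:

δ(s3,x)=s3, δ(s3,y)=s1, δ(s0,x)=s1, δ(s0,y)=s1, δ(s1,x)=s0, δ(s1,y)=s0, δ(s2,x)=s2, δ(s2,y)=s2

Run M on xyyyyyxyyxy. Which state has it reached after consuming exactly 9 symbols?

s0

Trace: s3 -x-> s3 -y-> s1 -y-> s0 -y-> s1 -y-> s0 -y-> s1 -x-> s0 -y-> s1 -y-> s0
After 9 symbols: s0.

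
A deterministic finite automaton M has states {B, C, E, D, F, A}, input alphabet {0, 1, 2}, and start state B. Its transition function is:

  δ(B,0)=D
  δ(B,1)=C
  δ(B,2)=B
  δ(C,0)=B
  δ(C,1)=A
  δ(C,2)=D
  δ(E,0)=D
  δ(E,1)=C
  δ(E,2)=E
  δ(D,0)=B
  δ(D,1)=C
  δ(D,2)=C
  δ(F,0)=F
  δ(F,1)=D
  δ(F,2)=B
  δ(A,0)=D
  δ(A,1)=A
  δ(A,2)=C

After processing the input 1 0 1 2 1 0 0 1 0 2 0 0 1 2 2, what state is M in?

C

Trace: B -1-> C -0-> B -1-> C -2-> D -1-> C -0-> B -0-> D -1-> C -0-> B -2-> B -0-> D -0-> B -1-> C -2-> D -2-> C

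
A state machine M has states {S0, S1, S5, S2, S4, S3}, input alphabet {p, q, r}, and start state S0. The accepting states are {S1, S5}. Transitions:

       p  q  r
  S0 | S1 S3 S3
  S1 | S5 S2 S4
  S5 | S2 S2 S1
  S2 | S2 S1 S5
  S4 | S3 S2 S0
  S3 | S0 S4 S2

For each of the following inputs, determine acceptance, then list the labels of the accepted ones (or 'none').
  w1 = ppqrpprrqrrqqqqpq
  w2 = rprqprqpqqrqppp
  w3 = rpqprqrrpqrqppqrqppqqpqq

none

w1: S0 → S1 → S5 → S2 → S5 → S2 → S2 → S5 → S1 → S2 → S5 → S1 → S2 → S1 → S2 → S1 → S5 → S2  → end S2, rejected
w2: S0 → S3 → S0 → S3 → S4 → S3 → S2 → S1 → S5 → S2 → S1 → S4 → S2 → S2 → S2 → S2  → end S2, rejected
w3: S0 → S3 → S0 → S3 → S0 → S3 → S4 → S0 → S3 → S0 → S3 → S2 → S1 → S5 → S2 → S1 → S4 → S2 → S2 → S2 → S1 → S2 → S2 → S1 → S2  → end S2, rejected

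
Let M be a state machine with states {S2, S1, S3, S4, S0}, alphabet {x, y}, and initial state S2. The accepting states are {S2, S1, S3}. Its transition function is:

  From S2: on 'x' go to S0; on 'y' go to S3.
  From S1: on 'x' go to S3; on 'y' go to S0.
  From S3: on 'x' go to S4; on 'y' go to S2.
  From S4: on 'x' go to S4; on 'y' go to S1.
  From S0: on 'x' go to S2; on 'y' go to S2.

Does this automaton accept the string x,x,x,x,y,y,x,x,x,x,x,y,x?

No

S2 → S0 → S2 → S0 → S2 → S3 → S2 → S0 → S2 → S0 → S2 → S0 → S2 → S0
End state S0 is not accepting.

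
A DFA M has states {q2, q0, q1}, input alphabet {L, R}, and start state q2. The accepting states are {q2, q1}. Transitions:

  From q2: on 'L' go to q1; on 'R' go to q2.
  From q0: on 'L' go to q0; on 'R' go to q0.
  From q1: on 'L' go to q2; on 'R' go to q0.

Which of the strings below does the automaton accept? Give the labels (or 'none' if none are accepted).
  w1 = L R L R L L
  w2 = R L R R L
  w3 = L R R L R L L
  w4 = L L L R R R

none

w1: Trace: q2 -L-> q1 -R-> q0 -L-> q0 -R-> q0 -L-> q0 -L-> q0  → end q0, rejected
w2: Trace: q2 -R-> q2 -L-> q1 -R-> q0 -R-> q0 -L-> q0  → end q0, rejected
w3: Trace: q2 -L-> q1 -R-> q0 -R-> q0 -L-> q0 -R-> q0 -L-> q0 -L-> q0  → end q0, rejected
w4: Trace: q2 -L-> q1 -L-> q2 -L-> q1 -R-> q0 -R-> q0 -R-> q0  → end q0, rejected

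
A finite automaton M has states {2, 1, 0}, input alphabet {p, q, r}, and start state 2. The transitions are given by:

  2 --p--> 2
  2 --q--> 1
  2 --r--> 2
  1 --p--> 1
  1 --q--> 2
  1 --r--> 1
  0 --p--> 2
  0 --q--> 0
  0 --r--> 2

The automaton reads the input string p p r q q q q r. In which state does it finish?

2

start at 2
read 'p': 2 → 2
read 'p': 2 → 2
read 'r': 2 → 2
read 'q': 2 → 1
read 'q': 1 → 2
read 'q': 2 → 1
read 'q': 1 → 2
read 'r': 2 → 2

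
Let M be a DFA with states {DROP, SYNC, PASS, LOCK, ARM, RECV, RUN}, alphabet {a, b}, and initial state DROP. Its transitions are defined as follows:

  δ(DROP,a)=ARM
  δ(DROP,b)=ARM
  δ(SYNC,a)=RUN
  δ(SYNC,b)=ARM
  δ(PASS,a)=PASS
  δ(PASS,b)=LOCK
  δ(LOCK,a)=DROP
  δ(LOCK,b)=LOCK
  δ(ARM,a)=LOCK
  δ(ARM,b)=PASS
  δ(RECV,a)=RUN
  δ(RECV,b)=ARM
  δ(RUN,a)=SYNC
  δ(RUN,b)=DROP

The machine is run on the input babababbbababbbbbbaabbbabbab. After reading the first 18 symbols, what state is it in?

DROP → ARM → LOCK → LOCK → DROP → ARM → LOCK → LOCK → LOCK → LOCK → DROP → ARM → LOCK → LOCK → LOCK → LOCK → LOCK → LOCK → LOCK
After 18 symbols: LOCK.

LOCK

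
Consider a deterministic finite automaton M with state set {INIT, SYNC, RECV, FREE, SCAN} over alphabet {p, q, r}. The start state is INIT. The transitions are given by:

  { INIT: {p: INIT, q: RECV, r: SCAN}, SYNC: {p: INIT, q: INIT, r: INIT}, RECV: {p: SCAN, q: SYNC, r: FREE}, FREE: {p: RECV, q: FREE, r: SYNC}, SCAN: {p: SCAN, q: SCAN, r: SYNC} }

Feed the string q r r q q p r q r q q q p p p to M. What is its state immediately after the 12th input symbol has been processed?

SCAN

Trace: INIT -q-> RECV -r-> FREE -r-> SYNC -q-> INIT -q-> RECV -p-> SCAN -r-> SYNC -q-> INIT -r-> SCAN -q-> SCAN -q-> SCAN -q-> SCAN
After 12 symbols: SCAN.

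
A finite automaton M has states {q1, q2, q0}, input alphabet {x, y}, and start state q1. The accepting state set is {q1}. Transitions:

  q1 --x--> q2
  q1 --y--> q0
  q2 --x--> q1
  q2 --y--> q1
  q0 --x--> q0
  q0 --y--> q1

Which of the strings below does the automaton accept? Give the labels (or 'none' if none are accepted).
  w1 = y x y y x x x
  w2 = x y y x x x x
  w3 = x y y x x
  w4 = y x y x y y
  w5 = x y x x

w5

w1: q1 → q0 → q0 → q1 → q0 → q0 → q0 → q0  → end q0, rejected
w2: q1 → q2 → q1 → q0 → q0 → q0 → q0 → q0  → end q0, rejected
w3: q1 → q2 → q1 → q0 → q0 → q0  → end q0, rejected
w4: q1 → q0 → q0 → q1 → q2 → q1 → q0  → end q0, rejected
w5: q1 → q2 → q1 → q2 → q1  → end q1, accepted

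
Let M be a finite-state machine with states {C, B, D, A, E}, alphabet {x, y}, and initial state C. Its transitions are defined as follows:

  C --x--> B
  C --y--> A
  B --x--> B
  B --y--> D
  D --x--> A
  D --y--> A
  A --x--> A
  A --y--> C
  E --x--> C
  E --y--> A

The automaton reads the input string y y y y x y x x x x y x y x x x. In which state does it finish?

Trace: C -y-> A -y-> C -y-> A -y-> C -x-> B -y-> D -x-> A -x-> A -x-> A -x-> A -y-> C -x-> B -y-> D -x-> A -x-> A -x-> A

A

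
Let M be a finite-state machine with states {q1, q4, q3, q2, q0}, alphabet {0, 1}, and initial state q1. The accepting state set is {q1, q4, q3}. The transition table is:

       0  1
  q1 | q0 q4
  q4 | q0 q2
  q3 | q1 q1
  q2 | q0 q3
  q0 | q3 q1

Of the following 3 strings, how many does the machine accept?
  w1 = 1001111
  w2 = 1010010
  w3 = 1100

w1:
  start at q1
  read '1': q1 → q4
  read '0': q4 → q0
  read '0': q0 → q3
  read '1': q3 → q1
  read '1': q1 → q4
  read '1': q4 → q2
  read '1': q2 → q3
  end q3, accepted
w2:
  start at q1
  read '1': q1 → q4
  read '0': q4 → q0
  read '1': q0 → q1
  read '0': q1 → q0
  read '0': q0 → q3
  read '1': q3 → q1
  read '0': q1 → q0
  end q0, rejected
w3:
  start at q1
  read '1': q1 → q4
  read '1': q4 → q2
  read '0': q2 → q0
  read '0': q0 → q3
  end q3, accepted

2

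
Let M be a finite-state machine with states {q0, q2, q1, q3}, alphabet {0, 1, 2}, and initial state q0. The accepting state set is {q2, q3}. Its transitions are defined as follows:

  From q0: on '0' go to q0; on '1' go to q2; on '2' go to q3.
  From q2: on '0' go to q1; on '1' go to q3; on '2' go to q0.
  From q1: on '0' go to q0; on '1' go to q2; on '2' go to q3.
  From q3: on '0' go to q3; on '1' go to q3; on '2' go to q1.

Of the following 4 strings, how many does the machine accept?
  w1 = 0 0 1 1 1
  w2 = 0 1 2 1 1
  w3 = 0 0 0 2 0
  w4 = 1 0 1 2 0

w1:
  start at q0
  read '0': q0 → q0
  read '0': q0 → q0
  read '1': q0 → q2
  read '1': q2 → q3
  read '1': q3 → q3
  end q3, accepted
w2:
  start at q0
  read '0': q0 → q0
  read '1': q0 → q2
  read '2': q2 → q0
  read '1': q0 → q2
  read '1': q2 → q3
  end q3, accepted
w3:
  start at q0
  read '0': q0 → q0
  read '0': q0 → q0
  read '0': q0 → q0
  read '2': q0 → q3
  read '0': q3 → q3
  end q3, accepted
w4:
  start at q0
  read '1': q0 → q2
  read '0': q2 → q1
  read '1': q1 → q2
  read '2': q2 → q0
  read '0': q0 → q0
  end q0, rejected

3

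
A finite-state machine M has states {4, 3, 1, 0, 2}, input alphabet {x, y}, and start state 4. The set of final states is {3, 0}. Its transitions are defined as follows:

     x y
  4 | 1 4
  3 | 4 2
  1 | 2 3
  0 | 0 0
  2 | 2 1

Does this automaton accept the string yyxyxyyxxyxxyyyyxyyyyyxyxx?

4 → 4 → 4 → 1 → 3 → 4 → 4 → 4 → 1 → 2 → 1 → 2 → 2 → 1 → 3 → 2 → 1 → 2 → 1 → 3 → 2 → 1 → 3 → 4 → 4 → 1 → 2
End state 2 is not accepting.

No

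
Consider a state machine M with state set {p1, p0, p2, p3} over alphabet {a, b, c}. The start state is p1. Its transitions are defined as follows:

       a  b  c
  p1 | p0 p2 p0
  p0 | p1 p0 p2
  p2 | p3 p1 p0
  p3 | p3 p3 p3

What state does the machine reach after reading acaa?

p3

p1 → p0 → p2 → p3 → p3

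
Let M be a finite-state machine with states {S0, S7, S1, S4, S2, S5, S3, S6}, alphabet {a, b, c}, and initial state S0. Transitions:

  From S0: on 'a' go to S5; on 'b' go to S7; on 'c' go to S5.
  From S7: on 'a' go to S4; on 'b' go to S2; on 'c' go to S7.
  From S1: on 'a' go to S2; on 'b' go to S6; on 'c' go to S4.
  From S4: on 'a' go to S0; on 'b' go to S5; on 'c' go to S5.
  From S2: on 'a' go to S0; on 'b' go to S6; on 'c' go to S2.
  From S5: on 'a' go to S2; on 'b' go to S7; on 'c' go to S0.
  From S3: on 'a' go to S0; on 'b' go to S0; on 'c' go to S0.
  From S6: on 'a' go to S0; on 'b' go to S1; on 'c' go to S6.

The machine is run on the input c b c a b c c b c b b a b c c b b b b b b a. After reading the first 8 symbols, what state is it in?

S7

Trace: S0 -c-> S5 -b-> S7 -c-> S7 -a-> S4 -b-> S5 -c-> S0 -c-> S5 -b-> S7
After 8 symbols: S7.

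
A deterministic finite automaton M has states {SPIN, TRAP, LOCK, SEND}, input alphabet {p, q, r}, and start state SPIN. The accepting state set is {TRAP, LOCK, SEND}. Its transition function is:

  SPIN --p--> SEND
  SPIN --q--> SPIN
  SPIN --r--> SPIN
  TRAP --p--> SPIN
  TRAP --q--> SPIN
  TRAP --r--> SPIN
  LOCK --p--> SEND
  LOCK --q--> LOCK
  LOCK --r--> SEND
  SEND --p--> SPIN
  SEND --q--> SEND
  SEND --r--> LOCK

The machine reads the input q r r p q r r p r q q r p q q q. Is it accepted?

Trace: SPIN -q-> SPIN -r-> SPIN -r-> SPIN -p-> SEND -q-> SEND -r-> LOCK -r-> SEND -p-> SPIN -r-> SPIN -q-> SPIN -q-> SPIN -r-> SPIN -p-> SEND -q-> SEND -q-> SEND -q-> SEND
End state SEND is accepting.

Yes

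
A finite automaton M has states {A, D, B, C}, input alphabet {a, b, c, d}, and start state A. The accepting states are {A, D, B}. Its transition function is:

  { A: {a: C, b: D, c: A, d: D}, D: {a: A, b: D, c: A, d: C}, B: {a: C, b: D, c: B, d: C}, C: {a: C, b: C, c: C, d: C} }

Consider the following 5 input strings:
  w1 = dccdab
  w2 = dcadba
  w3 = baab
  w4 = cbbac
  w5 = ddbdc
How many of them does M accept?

w1: Trace: A -d-> D -c-> A -c-> A -d-> D -a-> A -b-> D  → end D, accepted
w2: Trace: A -d-> D -c-> A -a-> C -d-> C -b-> C -a-> C  → end C, rejected
w3: Trace: A -b-> D -a-> A -a-> C -b-> C  → end C, rejected
w4: Trace: A -c-> A -b-> D -b-> D -a-> A -c-> A  → end A, accepted
w5: Trace: A -d-> D -d-> C -b-> C -d-> C -c-> C  → end C, rejected

2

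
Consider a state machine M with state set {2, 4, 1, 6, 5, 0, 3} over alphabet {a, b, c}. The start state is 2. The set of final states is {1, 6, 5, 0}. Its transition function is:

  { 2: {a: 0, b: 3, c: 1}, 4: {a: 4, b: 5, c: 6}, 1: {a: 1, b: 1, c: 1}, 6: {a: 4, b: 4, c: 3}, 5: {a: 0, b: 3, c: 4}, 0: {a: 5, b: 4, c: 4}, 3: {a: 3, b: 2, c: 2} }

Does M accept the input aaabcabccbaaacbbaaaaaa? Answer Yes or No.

Yes

start at 2
read 'a': 2 → 0
read 'a': 0 → 5
read 'a': 5 → 0
read 'b': 0 → 4
read 'c': 4 → 6
read 'a': 6 → 4
read 'b': 4 → 5
read 'c': 5 → 4
read 'c': 4 → 6
read 'b': 6 → 4
read 'a': 4 → 4
read 'a': 4 → 4
read 'a': 4 → 4
read 'c': 4 → 6
read 'b': 6 → 4
read 'b': 4 → 5
read 'a': 5 → 0
read 'a': 0 → 5
read 'a': 5 → 0
read 'a': 0 → 5
read 'a': 5 → 0
read 'a': 0 → 5
End state 5 is accepting.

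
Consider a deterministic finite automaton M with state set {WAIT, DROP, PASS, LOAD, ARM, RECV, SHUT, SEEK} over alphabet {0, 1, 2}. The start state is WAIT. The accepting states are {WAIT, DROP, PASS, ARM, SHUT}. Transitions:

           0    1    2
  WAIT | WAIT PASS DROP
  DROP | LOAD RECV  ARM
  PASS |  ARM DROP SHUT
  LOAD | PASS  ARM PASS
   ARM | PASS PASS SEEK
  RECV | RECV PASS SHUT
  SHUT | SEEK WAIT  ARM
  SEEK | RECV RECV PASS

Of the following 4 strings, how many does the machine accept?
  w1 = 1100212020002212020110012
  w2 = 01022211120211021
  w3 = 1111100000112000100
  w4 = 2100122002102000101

w1: WAIT → PASS → DROP → LOAD → PASS → SHUT → WAIT → DROP → LOAD → PASS → ARM → PASS → ARM → SEEK → PASS → DROP → ARM → PASS → SHUT → SEEK → RECV → PASS → ARM → PASS → DROP → ARM  → end ARM, accepted
w2: WAIT → WAIT → PASS → ARM → SEEK → PASS → SHUT → WAIT → PASS → DROP → ARM → PASS → SHUT → WAIT → PASS → ARM → SEEK → RECV  → end RECV, rejected
w3: WAIT → PASS → DROP → RECV → PASS → DROP → LOAD → PASS → ARM → PASS → ARM → PASS → DROP → ARM → PASS → ARM → PASS → DROP → LOAD → PASS  → end PASS, accepted
w4: WAIT → DROP → RECV → RECV → RECV → PASS → SHUT → ARM → PASS → ARM → SEEK → RECV → RECV → SHUT → SEEK → RECV → RECV → PASS → ARM → PASS  → end PASS, accepted

3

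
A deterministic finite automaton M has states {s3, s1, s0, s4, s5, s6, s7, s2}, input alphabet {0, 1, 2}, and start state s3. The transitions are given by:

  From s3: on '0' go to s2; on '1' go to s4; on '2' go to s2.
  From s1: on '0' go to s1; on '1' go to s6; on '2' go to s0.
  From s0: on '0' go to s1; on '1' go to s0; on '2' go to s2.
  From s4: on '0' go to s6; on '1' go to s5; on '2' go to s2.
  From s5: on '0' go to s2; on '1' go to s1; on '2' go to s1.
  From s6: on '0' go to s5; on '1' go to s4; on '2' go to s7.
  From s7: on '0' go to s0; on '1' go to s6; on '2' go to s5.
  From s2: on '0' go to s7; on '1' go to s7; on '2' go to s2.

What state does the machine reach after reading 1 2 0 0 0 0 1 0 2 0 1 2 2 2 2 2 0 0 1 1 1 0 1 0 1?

start at s3
read '1': s3 → s4
read '2': s4 → s2
read '0': s2 → s7
read '0': s7 → s0
read '0': s0 → s1
read '0': s1 → s1
read '1': s1 → s6
read '0': s6 → s5
read '2': s5 → s1
read '0': s1 → s1
read '1': s1 → s6
read '2': s6 → s7
read '2': s7 → s5
read '2': s5 → s1
read '2': s1 → s0
read '2': s0 → s2
read '0': s2 → s7
read '0': s7 → s0
read '1': s0 → s0
read '1': s0 → s0
read '1': s0 → s0
read '0': s0 → s1
read '1': s1 → s6
read '0': s6 → s5
read '1': s5 → s1

s1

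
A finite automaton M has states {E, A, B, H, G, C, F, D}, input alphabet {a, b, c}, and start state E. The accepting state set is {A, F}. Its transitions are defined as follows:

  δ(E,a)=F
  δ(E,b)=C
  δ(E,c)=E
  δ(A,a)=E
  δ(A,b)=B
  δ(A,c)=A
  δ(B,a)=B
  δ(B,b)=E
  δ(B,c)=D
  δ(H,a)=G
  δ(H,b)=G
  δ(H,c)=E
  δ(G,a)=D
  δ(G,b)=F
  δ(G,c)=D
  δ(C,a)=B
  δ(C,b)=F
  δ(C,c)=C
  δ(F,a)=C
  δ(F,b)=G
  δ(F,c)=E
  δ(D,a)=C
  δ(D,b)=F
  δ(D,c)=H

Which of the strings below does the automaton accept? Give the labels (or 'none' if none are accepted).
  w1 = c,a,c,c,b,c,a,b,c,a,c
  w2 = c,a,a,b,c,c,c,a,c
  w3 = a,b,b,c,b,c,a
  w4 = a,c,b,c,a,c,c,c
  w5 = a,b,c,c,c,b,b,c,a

w5

w1:
  start at E
  read 'c': E → E
  read 'a': E → F
  read 'c': F → E
  read 'c': E → E
  read 'b': E → C
  read 'c': C → C
  read 'a': C → B
  read 'b': B → E
  read 'c': E → E
  read 'a': E → F
  read 'c': F → E
  end E, rejected
w2:
  start at E
  read 'c': E → E
  read 'a': E → F
  read 'a': F → C
  read 'b': C → F
  read 'c': F → E
  read 'c': E → E
  read 'c': E → E
  read 'a': E → F
  read 'c': F → E
  end E, rejected
w3:
  start at E
  read 'a': E → F
  read 'b': F → G
  read 'b': G → F
  read 'c': F → E
  read 'b': E → C
  read 'c': C → C
  read 'a': C → B
  end B, rejected
w4:
  start at E
  read 'a': E → F
  read 'c': F → E
  read 'b': E → C
  read 'c': C → C
  read 'a': C → B
  read 'c': B → D
  read 'c': D → H
  read 'c': H → E
  end E, rejected
w5:
  start at E
  read 'a': E → F
  read 'b': F → G
  read 'c': G → D
  read 'c': D → H
  read 'c': H → E
  read 'b': E → C
  read 'b': C → F
  read 'c': F → E
  read 'a': E → F
  end F, accepted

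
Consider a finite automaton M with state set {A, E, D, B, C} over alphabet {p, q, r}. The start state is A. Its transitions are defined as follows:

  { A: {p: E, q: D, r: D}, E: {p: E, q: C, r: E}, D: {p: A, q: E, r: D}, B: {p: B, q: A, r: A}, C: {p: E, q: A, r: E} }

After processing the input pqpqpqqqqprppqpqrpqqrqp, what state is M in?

start at A
read 'p': A → E
read 'q': E → C
read 'p': C → E
read 'q': E → C
read 'p': C → E
read 'q': E → C
read 'q': C → A
read 'q': A → D
read 'q': D → E
read 'p': E → E
read 'r': E → E
read 'p': E → E
read 'p': E → E
read 'q': E → C
read 'p': C → E
read 'q': E → C
read 'r': C → E
read 'p': E → E
read 'q': E → C
read 'q': C → A
read 'r': A → D
read 'q': D → E
read 'p': E → E

E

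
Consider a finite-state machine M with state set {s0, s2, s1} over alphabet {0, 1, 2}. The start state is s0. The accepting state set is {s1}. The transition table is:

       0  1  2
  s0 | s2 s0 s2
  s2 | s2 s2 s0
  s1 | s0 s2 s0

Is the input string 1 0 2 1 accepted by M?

No

s0 → s0 → s2 → s0 → s0
End state s0 is not accepting.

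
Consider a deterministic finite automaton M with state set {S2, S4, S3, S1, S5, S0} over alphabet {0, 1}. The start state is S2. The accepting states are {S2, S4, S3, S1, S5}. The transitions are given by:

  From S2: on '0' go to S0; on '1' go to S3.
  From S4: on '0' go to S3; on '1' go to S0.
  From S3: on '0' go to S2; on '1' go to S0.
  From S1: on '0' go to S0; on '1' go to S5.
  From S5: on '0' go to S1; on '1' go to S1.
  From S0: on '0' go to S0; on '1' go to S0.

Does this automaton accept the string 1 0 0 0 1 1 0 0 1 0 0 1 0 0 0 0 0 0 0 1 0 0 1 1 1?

S2 → S3 → S2 → S0 → S0 → S0 → S0 → S0 → S0 → S0 → S0 → S0 → S0 → S0 → S0 → S0 → S0 → S0 → S0 → S0 → S0 → S0 → S0 → S0 → S0 → S0
End state S0 is not accepting.

No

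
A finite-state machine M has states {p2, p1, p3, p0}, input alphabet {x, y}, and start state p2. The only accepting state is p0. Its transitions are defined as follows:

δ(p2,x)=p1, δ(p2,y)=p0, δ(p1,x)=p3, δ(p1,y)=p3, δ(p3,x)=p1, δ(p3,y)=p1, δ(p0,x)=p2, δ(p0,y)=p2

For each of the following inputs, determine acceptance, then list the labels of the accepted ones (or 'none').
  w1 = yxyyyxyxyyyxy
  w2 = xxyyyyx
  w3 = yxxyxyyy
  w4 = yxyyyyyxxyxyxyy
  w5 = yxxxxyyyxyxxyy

w1:
  start at p2
  read 'y': p2 → p0
  read 'x': p0 → p2
  read 'y': p2 → p0
  read 'y': p0 → p2
  read 'y': p2 → p0
  read 'x': p0 → p2
  read 'y': p2 → p0
  read 'x': p0 → p2
  read 'y': p2 → p0
  read 'y': p0 → p2
  read 'y': p2 → p0
  read 'x': p0 → p2
  read 'y': p2 → p0
  end p0, accepted
w2:
  start at p2
  read 'x': p2 → p1
  read 'x': p1 → p3
  read 'y': p3 → p1
  read 'y': p1 → p3
  read 'y': p3 → p1
  read 'y': p1 → p3
  read 'x': p3 → p1
  end p1, rejected
w3:
  start at p2
  read 'y': p2 → p0
  read 'x': p0 → p2
  read 'x': p2 → p1
  read 'y': p1 → p3
  read 'x': p3 → p1
  read 'y': p1 → p3
  read 'y': p3 → p1
  read 'y': p1 → p3
  end p3, rejected
w4:
  start at p2
  read 'y': p2 → p0
  read 'x': p0 → p2
  read 'y': p2 → p0
  read 'y': p0 → p2
  read 'y': p2 → p0
  read 'y': p0 → p2
  read 'y': p2 → p0
  read 'x': p0 → p2
  read 'x': p2 → p1
  read 'y': p1 → p3
  read 'x': p3 → p1
  read 'y': p1 → p3
  read 'x': p3 → p1
  read 'y': p1 → p3
  read 'y': p3 → p1
  end p1, rejected
w5:
  start at p2
  read 'y': p2 → p0
  read 'x': p0 → p2
  read 'x': p2 → p1
  read 'x': p1 → p3
  read 'x': p3 → p1
  read 'y': p1 → p3
  read 'y': p3 → p1
  read 'y': p1 → p3
  read 'x': p3 → p1
  read 'y': p1 → p3
  read 'x': p3 → p1
  read 'x': p1 → p3
  read 'y': p3 → p1
  read 'y': p1 → p3
  end p3, rejected

w1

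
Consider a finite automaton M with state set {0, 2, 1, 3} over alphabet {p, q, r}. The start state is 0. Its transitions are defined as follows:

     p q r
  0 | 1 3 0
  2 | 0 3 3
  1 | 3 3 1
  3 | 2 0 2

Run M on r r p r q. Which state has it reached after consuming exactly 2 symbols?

0

Trace: 0 -r-> 0 -r-> 0
After 2 symbols: 0.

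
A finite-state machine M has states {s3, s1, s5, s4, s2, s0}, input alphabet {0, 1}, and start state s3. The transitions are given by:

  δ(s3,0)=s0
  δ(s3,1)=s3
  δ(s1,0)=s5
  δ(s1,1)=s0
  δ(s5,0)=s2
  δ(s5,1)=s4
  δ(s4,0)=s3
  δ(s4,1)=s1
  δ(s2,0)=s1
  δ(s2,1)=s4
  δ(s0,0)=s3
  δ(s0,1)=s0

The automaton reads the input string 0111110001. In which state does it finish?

s3 → s0 → s0 → s0 → s0 → s0 → s0 → s3 → s0 → s3 → s3

s3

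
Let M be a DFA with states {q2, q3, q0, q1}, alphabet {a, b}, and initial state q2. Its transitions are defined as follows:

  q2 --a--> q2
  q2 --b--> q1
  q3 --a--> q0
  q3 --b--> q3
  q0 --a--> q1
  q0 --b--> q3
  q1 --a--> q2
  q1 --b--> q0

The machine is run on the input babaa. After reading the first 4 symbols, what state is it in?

q2 → q1 → q2 → q1 → q2
After 4 symbols: q2.

q2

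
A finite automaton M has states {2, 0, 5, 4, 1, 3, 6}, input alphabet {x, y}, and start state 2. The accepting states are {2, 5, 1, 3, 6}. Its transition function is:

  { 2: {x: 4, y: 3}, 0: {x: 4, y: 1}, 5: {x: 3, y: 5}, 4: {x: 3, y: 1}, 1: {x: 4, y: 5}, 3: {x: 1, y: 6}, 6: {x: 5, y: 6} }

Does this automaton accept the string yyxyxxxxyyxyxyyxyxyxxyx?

Yes

Trace: 2 -y-> 3 -y-> 6 -x-> 5 -y-> 5 -x-> 3 -x-> 1 -x-> 4 -x-> 3 -y-> 6 -y-> 6 -x-> 5 -y-> 5 -x-> 3 -y-> 6 -y-> 6 -x-> 5 -y-> 5 -x-> 3 -y-> 6 -x-> 5 -x-> 3 -y-> 6 -x-> 5
End state 5 is accepting.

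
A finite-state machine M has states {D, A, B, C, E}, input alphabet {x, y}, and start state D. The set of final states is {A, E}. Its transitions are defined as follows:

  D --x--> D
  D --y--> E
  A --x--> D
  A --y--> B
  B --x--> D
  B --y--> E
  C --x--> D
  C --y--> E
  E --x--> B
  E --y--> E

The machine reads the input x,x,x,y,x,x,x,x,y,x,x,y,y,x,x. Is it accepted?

No

start at D
read 'x': D → D
read 'x': D → D
read 'x': D → D
read 'y': D → E
read 'x': E → B
read 'x': B → D
read 'x': D → D
read 'x': D → D
read 'y': D → E
read 'x': E → B
read 'x': B → D
read 'y': D → E
read 'y': E → E
read 'x': E → B
read 'x': B → D
End state D is not accepting.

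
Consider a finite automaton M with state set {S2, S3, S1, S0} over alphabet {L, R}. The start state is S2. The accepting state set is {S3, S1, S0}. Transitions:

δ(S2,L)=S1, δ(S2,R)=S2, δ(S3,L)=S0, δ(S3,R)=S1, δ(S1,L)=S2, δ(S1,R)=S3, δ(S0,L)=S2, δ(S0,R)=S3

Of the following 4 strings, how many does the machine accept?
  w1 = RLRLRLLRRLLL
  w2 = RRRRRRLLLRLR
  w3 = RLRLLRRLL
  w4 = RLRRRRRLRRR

3

w1:
  start at S2
  read 'R': S2 → S2
  read 'L': S2 → S1
  read 'R': S1 → S3
  read 'L': S3 → S0
  read 'R': S0 → S3
  read 'L': S3 → S0
  read 'L': S0 → S2
  read 'R': S2 → S2
  read 'R': S2 → S2
  read 'L': S2 → S1
  read 'L': S1 → S2
  read 'L': S2 → S1
  end S1, accepted
w2:
  start at S2
  read 'R': S2 → S2
  read 'R': S2 → S2
  read 'R': S2 → S2
  read 'R': S2 → S2
  read 'R': S2 → S2
  read 'R': S2 → S2
  read 'L': S2 → S1
  read 'L': S1 → S2
  read 'L': S2 → S1
  read 'R': S1 → S3
  read 'L': S3 → S0
  read 'R': S0 → S3
  end S3, accepted
w3:
  start at S2
  read 'R': S2 → S2
  read 'L': S2 → S1
  read 'R': S1 → S3
  read 'L': S3 → S0
  read 'L': S0 → S2
  read 'R': S2 → S2
  read 'R': S2 → S2
  read 'L': S2 → S1
  read 'L': S1 → S2
  end S2, rejected
w4:
  start at S2
  read 'R': S2 → S2
  read 'L': S2 → S1
  read 'R': S1 → S3
  read 'R': S3 → S1
  read 'R': S1 → S3
  read 'R': S3 → S1
  read 'R': S1 → S3
  read 'L': S3 → S0
  read 'R': S0 → S3
  read 'R': S3 → S1
  read 'R': S1 → S3
  end S3, accepted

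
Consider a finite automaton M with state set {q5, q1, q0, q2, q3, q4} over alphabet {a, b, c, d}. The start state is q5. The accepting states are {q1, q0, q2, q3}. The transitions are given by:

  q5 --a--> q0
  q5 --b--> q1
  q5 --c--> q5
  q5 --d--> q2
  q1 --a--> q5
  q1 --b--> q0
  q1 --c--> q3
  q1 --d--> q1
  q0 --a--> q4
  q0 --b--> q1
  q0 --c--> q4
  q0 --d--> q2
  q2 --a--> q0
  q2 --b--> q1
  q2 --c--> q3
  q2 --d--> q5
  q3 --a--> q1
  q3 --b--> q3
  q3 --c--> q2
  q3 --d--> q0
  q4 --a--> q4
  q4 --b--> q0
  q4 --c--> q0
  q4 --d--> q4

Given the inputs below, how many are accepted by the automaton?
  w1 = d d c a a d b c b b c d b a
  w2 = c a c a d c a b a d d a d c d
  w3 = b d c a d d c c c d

2

w1:
  start at q5
  read 'd': q5 → q2
  read 'd': q2 → q5
  read 'c': q5 → q5
  read 'a': q5 → q0
  read 'a': q0 → q4
  read 'd': q4 → q4
  read 'b': q4 → q0
  read 'c': q0 → q4
  read 'b': q4 → q0
  read 'b': q0 → q1
  read 'c': q1 → q3
  read 'd': q3 → q0
  read 'b': q0 → q1
  read 'a': q1 → q5
  end q5, rejected
w2:
  start at q5
  read 'c': q5 → q5
  read 'a': q5 → q0
  read 'c': q0 → q4
  read 'a': q4 → q4
  read 'd': q4 → q4
  read 'c': q4 → q0
  read 'a': q0 → q4
  read 'b': q4 → q0
  read 'a': q0 → q4
  read 'd': q4 → q4
  read 'd': q4 → q4
  read 'a': q4 → q4
  read 'd': q4 → q4
  read 'c': q4 → q0
  read 'd': q0 → q2
  end q2, accepted
w3:
  start at q5
  read 'b': q5 → q1
  read 'd': q1 → q1
  read 'c': q1 → q3
  read 'a': q3 → q1
  read 'd': q1 → q1
  read 'd': q1 → q1
  read 'c': q1 → q3
  read 'c': q3 → q2
  read 'c': q2 → q3
  read 'd': q3 → q0
  end q0, accepted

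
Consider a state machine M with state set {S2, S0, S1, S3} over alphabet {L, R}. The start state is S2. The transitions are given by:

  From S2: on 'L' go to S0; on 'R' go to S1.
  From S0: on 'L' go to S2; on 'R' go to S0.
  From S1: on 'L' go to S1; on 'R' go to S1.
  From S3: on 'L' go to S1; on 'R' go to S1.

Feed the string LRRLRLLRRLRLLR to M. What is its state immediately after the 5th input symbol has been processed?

Trace: S2 -L-> S0 -R-> S0 -R-> S0 -L-> S2 -R-> S1
After 5 symbols: S1.

S1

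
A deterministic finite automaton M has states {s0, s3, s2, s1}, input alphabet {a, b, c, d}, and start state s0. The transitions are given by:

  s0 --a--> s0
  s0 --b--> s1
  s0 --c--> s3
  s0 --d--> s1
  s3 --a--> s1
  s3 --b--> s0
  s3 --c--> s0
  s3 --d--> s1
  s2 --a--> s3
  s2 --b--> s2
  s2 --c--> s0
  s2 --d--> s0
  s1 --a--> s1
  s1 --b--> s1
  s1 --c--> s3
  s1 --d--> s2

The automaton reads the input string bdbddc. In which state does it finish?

s3

Trace: s0 -b-> s1 -d-> s2 -b-> s2 -d-> s0 -d-> s1 -c-> s3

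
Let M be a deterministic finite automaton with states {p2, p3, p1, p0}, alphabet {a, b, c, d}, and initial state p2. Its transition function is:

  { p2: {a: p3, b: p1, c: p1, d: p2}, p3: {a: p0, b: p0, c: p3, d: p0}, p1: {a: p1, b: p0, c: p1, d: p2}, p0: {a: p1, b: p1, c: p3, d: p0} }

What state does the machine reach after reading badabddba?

p1

start at p2
read 'b': p2 → p1
read 'a': p1 → p1
read 'd': p1 → p2
read 'a': p2 → p3
read 'b': p3 → p0
read 'd': p0 → p0
read 'd': p0 → p0
read 'b': p0 → p1
read 'a': p1 → p1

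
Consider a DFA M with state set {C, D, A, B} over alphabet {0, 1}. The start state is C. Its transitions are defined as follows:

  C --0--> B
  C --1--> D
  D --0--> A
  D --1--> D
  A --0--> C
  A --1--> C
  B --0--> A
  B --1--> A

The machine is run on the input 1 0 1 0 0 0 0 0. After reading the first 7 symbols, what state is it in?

start at C
read '1': C → D
read '0': D → A
read '1': A → C
read '0': C → B
read '0': B → A
read '0': A → C
read '0': C → B
After 7 symbols: B.

B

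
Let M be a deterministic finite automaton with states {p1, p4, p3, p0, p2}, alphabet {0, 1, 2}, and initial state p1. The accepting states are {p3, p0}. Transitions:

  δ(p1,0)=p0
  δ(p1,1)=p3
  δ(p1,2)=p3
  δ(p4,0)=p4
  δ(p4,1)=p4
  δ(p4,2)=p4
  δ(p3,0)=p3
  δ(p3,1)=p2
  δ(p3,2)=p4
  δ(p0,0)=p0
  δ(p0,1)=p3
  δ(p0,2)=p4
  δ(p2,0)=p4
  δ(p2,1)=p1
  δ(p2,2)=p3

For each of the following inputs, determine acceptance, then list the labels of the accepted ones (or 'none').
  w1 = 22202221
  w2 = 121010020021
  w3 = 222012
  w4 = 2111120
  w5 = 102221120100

w4

w1:
  start at p1
  read '2': p1 → p3
  read '2': p3 → p4
  read '2': p4 → p4
  read '0': p4 → p4
  read '2': p4 → p4
  read '2': p4 → p4
  read '2': p4 → p4
  read '1': p4 → p4
  end p4, rejected
w2:
  start at p1
  read '1': p1 → p3
  read '2': p3 → p4
  read '1': p4 → p4
  read '0': p4 → p4
  read '1': p4 → p4
  read '0': p4 → p4
  read '0': p4 → p4
  read '2': p4 → p4
  read '0': p4 → p4
  read '0': p4 → p4
  read '2': p4 → p4
  read '1': p4 → p4
  end p4, rejected
w3:
  start at p1
  read '2': p1 → p3
  read '2': p3 → p4
  read '2': p4 → p4
  read '0': p4 → p4
  read '1': p4 → p4
  read '2': p4 → p4
  end p4, rejected
w4:
  start at p1
  read '2': p1 → p3
  read '1': p3 → p2
  read '1': p2 → p1
  read '1': p1 → p3
  read '1': p3 → p2
  read '2': p2 → p3
  read '0': p3 → p3
  end p3, accepted
w5:
  start at p1
  read '1': p1 → p3
  read '0': p3 → p3
  read '2': p3 → p4
  read '2': p4 → p4
  read '2': p4 → p4
  read '1': p4 → p4
  read '1': p4 → p4
  read '2': p4 → p4
  read '0': p4 → p4
  read '1': p4 → p4
  read '0': p4 → p4
  read '0': p4 → p4
  end p4, rejected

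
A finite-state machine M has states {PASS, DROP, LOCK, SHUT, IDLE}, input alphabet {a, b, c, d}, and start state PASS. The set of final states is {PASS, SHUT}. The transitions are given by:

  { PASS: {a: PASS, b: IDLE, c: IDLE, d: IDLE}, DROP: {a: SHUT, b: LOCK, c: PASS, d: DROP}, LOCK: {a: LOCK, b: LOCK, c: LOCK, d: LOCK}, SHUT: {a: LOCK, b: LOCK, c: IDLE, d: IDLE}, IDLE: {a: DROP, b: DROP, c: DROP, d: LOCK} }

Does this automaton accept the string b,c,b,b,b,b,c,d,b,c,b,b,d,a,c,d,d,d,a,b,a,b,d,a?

No

Trace: PASS -b-> IDLE -c-> DROP -b-> LOCK -b-> LOCK -b-> LOCK -b-> LOCK -c-> LOCK -d-> LOCK -b-> LOCK -c-> LOCK -b-> LOCK -b-> LOCK -d-> LOCK -a-> LOCK -c-> LOCK -d-> LOCK -d-> LOCK -d-> LOCK -a-> LOCK -b-> LOCK -a-> LOCK -b-> LOCK -d-> LOCK -a-> LOCK
End state LOCK is not accepting.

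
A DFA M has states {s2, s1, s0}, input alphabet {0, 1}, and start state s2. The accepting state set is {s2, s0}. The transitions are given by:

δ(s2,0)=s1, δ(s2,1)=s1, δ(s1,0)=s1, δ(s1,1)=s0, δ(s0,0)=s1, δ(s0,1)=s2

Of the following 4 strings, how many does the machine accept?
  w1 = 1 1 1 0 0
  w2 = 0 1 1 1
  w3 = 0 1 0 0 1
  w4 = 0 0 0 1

2

w1:
  start at s2
  read '1': s2 → s1
  read '1': s1 → s0
  read '1': s0 → s2
  read '0': s2 → s1
  read '0': s1 → s1
  end s1, rejected
w2:
  start at s2
  read '0': s2 → s1
  read '1': s1 → s0
  read '1': s0 → s2
  read '1': s2 → s1
  end s1, rejected
w3:
  start at s2
  read '0': s2 → s1
  read '1': s1 → s0
  read '0': s0 → s1
  read '0': s1 → s1
  read '1': s1 → s0
  end s0, accepted
w4:
  start at s2
  read '0': s2 → s1
  read '0': s1 → s1
  read '0': s1 → s1
  read '1': s1 → s0
  end s0, accepted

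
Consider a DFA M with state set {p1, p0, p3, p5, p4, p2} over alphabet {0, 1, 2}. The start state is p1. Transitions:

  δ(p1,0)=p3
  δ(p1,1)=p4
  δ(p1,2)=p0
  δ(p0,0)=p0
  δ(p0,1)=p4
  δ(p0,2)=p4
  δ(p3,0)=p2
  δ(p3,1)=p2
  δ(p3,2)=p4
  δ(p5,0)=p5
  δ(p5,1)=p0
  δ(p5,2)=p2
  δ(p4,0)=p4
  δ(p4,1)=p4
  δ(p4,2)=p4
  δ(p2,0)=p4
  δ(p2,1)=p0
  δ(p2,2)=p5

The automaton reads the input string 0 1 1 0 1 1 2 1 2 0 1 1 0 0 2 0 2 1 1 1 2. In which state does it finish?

p4

Trace: p1 -0-> p3 -1-> p2 -1-> p0 -0-> p0 -1-> p4 -1-> p4 -2-> p4 -1-> p4 -2-> p4 -0-> p4 -1-> p4 -1-> p4 -0-> p4 -0-> p4 -2-> p4 -0-> p4 -2-> p4 -1-> p4 -1-> p4 -1-> p4 -2-> p4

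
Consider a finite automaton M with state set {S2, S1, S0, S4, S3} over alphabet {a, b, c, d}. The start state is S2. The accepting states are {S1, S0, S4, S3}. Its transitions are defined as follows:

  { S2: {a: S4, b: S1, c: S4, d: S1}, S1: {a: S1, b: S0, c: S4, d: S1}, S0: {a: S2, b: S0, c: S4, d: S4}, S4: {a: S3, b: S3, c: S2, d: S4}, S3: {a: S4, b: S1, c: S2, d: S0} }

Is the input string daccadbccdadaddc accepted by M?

Yes

S2 → S1 → S1 → S4 → S2 → S4 → S4 → S3 → S2 → S4 → S4 → S3 → S0 → S2 → S1 → S1 → S4
End state S4 is accepting.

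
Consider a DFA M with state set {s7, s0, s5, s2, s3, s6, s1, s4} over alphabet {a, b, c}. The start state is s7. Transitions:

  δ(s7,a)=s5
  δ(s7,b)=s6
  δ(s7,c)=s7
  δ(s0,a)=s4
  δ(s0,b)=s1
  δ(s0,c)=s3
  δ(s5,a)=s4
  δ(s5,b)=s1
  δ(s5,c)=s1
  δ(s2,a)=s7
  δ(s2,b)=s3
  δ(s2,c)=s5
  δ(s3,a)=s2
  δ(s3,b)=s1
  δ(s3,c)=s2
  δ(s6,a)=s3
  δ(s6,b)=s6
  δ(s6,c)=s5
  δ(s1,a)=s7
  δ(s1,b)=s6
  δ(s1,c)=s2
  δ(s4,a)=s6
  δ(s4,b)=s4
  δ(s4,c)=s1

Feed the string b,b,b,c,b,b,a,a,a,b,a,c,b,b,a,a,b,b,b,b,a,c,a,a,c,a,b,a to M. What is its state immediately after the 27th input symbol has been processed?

s7 → s6 → s6 → s6 → s5 → s1 → s6 → s3 → s2 → s7 → s6 → s3 → s2 → s3 → s1 → s7 → s5 → s1 → s6 → s6 → s6 → s3 → s2 → s7 → s5 → s1 → s7 → s6
After 27 symbols: s6.

s6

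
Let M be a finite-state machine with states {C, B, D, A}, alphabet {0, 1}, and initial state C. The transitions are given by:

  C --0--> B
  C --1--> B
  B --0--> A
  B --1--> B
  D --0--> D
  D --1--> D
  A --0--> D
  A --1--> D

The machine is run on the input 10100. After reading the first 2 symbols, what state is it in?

C → B → A
After 2 symbols: A.

A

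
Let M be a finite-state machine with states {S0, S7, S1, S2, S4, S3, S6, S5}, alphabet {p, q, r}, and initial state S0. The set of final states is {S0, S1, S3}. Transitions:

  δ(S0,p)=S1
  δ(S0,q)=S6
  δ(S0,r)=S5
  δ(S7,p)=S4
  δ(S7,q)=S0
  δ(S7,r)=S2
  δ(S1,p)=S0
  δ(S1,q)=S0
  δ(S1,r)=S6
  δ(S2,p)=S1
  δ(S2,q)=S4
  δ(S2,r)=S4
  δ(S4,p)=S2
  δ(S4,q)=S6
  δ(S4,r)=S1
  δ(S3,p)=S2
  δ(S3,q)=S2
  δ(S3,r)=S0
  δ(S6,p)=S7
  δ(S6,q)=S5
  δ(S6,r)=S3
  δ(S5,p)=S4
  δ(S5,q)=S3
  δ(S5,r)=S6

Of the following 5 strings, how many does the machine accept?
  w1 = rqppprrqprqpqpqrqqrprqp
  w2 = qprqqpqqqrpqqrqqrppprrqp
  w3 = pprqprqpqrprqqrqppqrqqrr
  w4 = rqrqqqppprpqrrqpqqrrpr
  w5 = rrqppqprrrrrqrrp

1

w1: S0 → S5 → S3 → S2 → S1 → S0 → S5 → S6 → S5 → S4 → S1 → S0 → S1 → S0 → S1 → S0 → S5 → S3 → S2 → S4 → S2 → S4 → S6 → S7  → end S7, rejected
w2: S0 → S6 → S7 → S2 → S4 → S6 → S7 → S0 → S6 → S5 → S6 → S7 → S0 → S6 → S3 → S2 → S4 → S1 → S0 → S1 → S0 → S5 → S6 → S5 → S4  → end S4, rejected
w3: S0 → S1 → S0 → S5 → S3 → S2 → S4 → S6 → S7 → S0 → S5 → S4 → S1 → S0 → S6 → S3 → S2 → S1 → S0 → S6 → S3 → S2 → S4 → S1 → S6  → end S6, rejected
w4: S0 → S5 → S3 → S0 → S6 → S5 → S3 → S2 → S1 → S0 → S5 → S4 → S6 → S3 → S0 → S6 → S7 → S0 → S6 → S3 → S0 → S1 → S6  → end S6, rejected
w5: S0 → S5 → S6 → S5 → S4 → S2 → S4 → S2 → S4 → S1 → S6 → S3 → S0 → S6 → S3 → S0 → S1  → end S1, accepted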